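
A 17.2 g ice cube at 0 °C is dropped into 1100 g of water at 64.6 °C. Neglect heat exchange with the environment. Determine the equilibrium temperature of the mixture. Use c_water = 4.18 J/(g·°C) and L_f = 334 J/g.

T_f ≈ 62.4 °C

Conservation of energy gives ΣQ = 0:
fusion: m_ice L_f = 17.2×334 = 5744.8; meltwater 0→T: 17.2×4.18×T = 71.9 T; water cools: 1100×4.18×(T − 64.6) = 4598(T − 64.6)
4669.9 T = 297031 − 5744.8 = 291286
T ≈ 62.38 °C (positive, so assuming full melt was valid).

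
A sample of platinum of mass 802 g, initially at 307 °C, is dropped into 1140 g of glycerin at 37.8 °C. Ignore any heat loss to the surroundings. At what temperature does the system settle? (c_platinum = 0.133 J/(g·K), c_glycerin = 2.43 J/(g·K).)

T_f ≈ 47.8 °C

T_f = Σ m_i c_i T_i / Σ m_i c_i:
T_f = (106.67×307 + 2770.2×37.8) / (106.67 + 2770.2)
    = 137460 / 2876.9 ≈ 47.78 °C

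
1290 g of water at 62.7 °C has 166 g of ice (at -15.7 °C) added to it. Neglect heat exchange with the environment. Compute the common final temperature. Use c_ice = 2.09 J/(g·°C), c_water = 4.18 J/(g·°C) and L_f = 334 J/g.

T_f ≈ 45.5 °C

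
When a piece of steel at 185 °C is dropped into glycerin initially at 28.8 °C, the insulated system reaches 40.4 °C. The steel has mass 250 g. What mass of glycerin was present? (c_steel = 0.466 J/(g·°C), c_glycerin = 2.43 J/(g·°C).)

m ≈ 598 g

Setting the total heat transfer to zero:
250·0.466·(40.4 − 185) + m·2.43·(40.4 − 28.8) = 0
28.19 m = 16846
m = 16846/28.19 ≈ 597.6 g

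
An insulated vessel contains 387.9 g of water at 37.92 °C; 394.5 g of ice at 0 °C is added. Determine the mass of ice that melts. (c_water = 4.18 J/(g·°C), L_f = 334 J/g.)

m_melted ≈ 184 g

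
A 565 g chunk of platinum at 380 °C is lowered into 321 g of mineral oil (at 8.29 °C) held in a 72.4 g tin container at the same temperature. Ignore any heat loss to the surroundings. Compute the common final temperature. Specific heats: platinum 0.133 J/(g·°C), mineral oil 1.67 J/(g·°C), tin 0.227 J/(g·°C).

T_f ≈ 52.8 °C

T_f is the heat-capacity-weighted average of the initial temperatures:
T_f = (75.15×380 + 536.07×8.29 + 16.43×8.29) / (75.15 + 536.07 + 16.43)
    = 33135 / 627.65 ≈ 52.79 °C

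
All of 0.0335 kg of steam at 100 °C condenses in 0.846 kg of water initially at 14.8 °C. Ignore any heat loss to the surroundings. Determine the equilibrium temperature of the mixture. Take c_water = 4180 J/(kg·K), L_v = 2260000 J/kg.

T_f ≈ 38.6 °C

Conservation of energy gives ΣQ = 0:
steam→water at 100 °C releases m L_v = 0.0335·2260000 = 75710
  condensed water 100 °C→T: 140.03(T − 100)
  original water: 3536.3(T − 14.8)
3676.3 T = 75710 + 14003 + 52337 = 142050
T ≈ 38.64 °C, under the boiling point, so the assumption holds.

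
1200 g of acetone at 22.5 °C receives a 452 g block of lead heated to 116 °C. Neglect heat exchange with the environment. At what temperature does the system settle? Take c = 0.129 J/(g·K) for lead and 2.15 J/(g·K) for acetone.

Conservation of energy gives ΣQ = 0:
452×0.129×(T − 116) + 1200×2.15×(T − 22.5) = 0
58.31(T − 116) + 2580(T − 22.5) = 0
2638.3 T = 64814
T ≈ 24.57 °C

T_f ≈ 24.6 °C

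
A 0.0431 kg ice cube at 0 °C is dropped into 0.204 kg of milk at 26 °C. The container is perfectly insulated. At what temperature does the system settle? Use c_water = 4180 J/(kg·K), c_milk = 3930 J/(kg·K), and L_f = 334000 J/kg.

Taking heat into each body as positive, Σ m c ΔT = 0:
melt ice: 0.0431·334000 = 14395
  meltwater 0→T: 0.0431·4180·T = 180.16 T
  milk cools: 0.204·3930·(T − 26) = 801.72(T − 26)
981.88 T = 20845 − 14395 = 6449.3
T ≈ 6.57 °C. Since T > 0 °C, the all-ice-melts assumption holds.

T_f ≈ 6.6 °C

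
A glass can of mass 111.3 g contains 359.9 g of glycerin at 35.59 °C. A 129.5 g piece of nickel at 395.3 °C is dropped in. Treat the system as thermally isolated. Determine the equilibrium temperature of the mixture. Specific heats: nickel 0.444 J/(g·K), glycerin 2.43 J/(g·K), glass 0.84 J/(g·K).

T_f ≈ 55.8 °C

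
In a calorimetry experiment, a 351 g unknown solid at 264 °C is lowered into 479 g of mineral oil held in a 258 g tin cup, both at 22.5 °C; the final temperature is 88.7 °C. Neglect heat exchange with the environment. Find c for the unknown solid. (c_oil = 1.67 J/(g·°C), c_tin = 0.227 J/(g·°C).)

c ≈ 0.924 J/(g·°C)

Let T be the final temperature. ΣQ_i = 0:
351·c·(88.7 − 264) + 479·1.67·(88.7 − 22.5) + 258·0.227·(88.7 − 22.5) = 0
-61530 c = -56832
c = -56832/-61530 ≈ 0.9236 J/(g·°C)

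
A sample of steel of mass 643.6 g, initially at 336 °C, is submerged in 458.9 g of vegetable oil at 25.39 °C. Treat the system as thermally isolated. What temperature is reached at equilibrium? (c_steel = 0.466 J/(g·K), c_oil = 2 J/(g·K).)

T_f ≈ 101.9 °C

Energy conservation, ΣQ = 0:
643.6*0.466*(T − 336) + 458.9*2*(T − 25.39) = 0
1217.7 T = 124075
T = 124075 / 1217.7 = 102 °C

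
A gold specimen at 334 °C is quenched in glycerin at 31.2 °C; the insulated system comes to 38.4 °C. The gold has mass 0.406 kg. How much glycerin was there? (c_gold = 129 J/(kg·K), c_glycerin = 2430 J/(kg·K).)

m ≈ 0.885 kg

Net heat exchanged in the isolated system is zero:
0.406·129·(38.4 − 334) + m·2430·(38.4 − 31.2) = 0
17496 m = 15482
m = 15482/17496 ≈ 0.8849 kg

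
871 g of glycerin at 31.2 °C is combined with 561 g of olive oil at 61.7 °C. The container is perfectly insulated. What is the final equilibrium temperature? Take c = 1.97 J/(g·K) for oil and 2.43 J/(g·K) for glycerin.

Heat lost by the oil equals heat gained by the glycerin:
561·1.97·(61.7 − T) = 871·2.43·(T − 31.2)
1105.2(61.7 − T) = 2116.5(T − 31.2)
3221.7 T = 134225  ⇒  T ≈ 41.66 °C

T_f ≈ 41.7 °C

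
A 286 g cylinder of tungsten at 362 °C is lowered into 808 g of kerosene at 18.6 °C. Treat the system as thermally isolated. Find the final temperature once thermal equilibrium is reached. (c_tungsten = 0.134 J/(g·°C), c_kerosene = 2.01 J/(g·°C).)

T_f ≈ 26.5 °C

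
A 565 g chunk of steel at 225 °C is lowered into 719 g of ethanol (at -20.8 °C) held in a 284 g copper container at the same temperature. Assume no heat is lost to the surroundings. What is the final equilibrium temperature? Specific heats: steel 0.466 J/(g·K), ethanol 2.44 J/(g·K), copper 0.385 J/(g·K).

T_f ≈ 9.6 °C

Taking heat into each body as positive, Σ m c ΔT = 0:
565×0.466×(T − 225) + 719×2.44×(T − (-20.8)) + 284×0.385×(T − (-20.8)) = 0
263.29(T − 225) + 1754.4(T − (-20.8)) + 109.34(T − (-20.8)) = 0
(263.29 + 1754.4 + 109.34) T = 263.29×225 + 1754.4×(-20.8) + 109.34×(-20.8)
T ≈ 9.63 °C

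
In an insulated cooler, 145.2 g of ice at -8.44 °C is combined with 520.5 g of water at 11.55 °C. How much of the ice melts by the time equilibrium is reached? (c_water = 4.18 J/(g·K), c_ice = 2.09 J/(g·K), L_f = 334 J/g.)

Cooling the water to 0 °C releases 520.5×4.18×11.55 = 25129 J.
Warming the ice to 0 °C takes 145.2×2.09×8.44 = 2561.3 J, leaving 22568 J for melting.
Fully melting the ice requires m_ice L_f = 145.2×334 = 48497 J.
Since 22568 < 48497 J, not all the ice melts; equilibrium is at 0 °C.
m_melted×334 = 22568  ⇒  m_melted ≈ 67.57 g.

m_melted ≈ 67.6 g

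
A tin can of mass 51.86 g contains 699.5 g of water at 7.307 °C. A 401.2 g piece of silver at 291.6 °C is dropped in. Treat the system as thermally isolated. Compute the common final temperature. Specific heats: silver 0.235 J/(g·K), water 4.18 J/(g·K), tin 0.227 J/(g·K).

T_f is the heat-capacity-weighted average of the initial temperatures:
T_f = (94.28·291.6 + 2923.9·7.307 + 11.77·7.307) / (94.28 + 2923.9 + 11.77)
    = 48944 / 3030 ≈ 16.15 °C

T_f ≈ 16.2 °C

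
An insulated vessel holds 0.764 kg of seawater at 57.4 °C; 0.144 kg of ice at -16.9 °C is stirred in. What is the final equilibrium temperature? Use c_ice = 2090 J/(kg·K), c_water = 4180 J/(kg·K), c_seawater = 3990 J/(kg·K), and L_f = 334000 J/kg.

Energy balance with sensible and latent terms:
ice -16.9→0 °C: 0.144×2090×16.9 = 5086.2; latent heat to melt: 0.144×334000 = 48096; warm the meltwater: 601.92 T; seawater: 3048.4(T − 57.4)
3650.3 T = 174976 − 53182 = 121794
T ≈ 33.37 °C. Since T > 0 °C, the all-ice-melts assumption holds.

T_f ≈ 33.4 °C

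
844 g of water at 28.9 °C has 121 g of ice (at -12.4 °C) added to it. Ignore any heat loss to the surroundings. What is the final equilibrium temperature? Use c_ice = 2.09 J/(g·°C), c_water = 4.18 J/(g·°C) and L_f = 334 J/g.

T_f ≈ 14.5 °C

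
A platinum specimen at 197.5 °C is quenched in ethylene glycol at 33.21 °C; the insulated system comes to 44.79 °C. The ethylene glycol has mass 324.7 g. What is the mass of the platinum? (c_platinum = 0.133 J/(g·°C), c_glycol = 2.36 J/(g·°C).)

Heat lost by the platinum = heat gained by the glycol:
m×0.133×(197.5 − 44.79) = 324.7×2.36×(44.79 − 33.21)
20.31 m = 8873.7  ⇒  m ≈ 436.9 g

m ≈ 437 g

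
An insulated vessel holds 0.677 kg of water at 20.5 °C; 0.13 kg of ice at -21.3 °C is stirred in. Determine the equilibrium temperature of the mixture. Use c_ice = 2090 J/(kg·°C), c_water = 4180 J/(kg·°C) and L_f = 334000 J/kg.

Conservation of energy gives ΣQ = 0:
ice -21.3→0 °C: 0.13·2090·21.3 = 5787.2
  fusion: m_ice L_f = 0.13·334000 = 43420
  meltwater 0→T: 0.13·4180·T = 543.4 T
  water: 2829.9(T − 20.5)
3373.3 T = 58012 − 49207 = 8804.9
T ≈ 2.61 °C (positive, so assuming full melt was valid).

T_f ≈ 2.6 °C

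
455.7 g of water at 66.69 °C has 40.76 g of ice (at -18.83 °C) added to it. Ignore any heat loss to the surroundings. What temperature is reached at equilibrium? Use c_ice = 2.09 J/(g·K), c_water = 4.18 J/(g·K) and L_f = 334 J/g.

Heat gained plus heat lost sum to zero:
warm ice to 0 °C: 40.76·2.09·(0 − (-18.83)) = 1604.1
  latent heat to melt: 40.76·334 = 13614
  meltwater 0→T: 40.76·4.18·T = 170.38 T
  water: 1904.8(T − 66.69)
2075.2 T = 127033 − 15218 = 111815
T ≈ 53.88 °C — above 0 °C, consistent with complete melting.

T_f ≈ 53.9 °C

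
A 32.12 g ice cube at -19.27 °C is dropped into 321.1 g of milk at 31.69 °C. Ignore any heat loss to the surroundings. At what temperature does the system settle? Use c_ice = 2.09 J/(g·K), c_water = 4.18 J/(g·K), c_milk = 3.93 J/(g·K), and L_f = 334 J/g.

T_f ≈ 20.0 °C

Energy conservation, ΣQ = 0:
ice -19.27→0 °C: 32.12·2.09·19.27 = 1293.6
  fusion: m_ice L_f = 32.12·334 = 10728
  meltwater 0→T: 32.12·4.18·T = 134.26 T
  milk: 1261.9(T − 31.69)
1396.2 T = 39990 − 12022 = 27969
T ≈ 20.03 °C (positive, so assuming full melt was valid).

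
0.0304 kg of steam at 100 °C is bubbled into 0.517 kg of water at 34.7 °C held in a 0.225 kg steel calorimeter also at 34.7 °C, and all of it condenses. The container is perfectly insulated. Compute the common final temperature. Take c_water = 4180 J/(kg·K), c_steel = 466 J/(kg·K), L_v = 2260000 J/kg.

Sum of m c ΔT and latent-heat terms is zero:
steam→water at 100 °C releases m L_v = 0.0304·2260000 = 68704
  condensate cools 100→T: 0.0304·4180·(T − 100) = 127.07(T − 100)
  water warms: 0.517·4180·(T − 34.7) = 2161.1(T − 34.7)
  cup: 104.85(T − 34.7)
2393 T = 68704 + 12707 + 78627 = 160038
T ≈ 66.88 °C, under the boiling point, so the assumption holds.

T_f ≈ 66.9 °C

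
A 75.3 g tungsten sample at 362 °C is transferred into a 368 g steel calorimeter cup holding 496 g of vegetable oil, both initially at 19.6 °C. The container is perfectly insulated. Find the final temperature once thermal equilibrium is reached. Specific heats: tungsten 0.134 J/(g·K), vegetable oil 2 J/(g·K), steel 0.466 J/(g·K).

T_f ≈ 22.5 °C

With ΣQ=0 the equilibrium temperature is the m·c-weighted mean:
T_f = (10.09*362 + 992*19.6 + 171.49*19.6) / (10.09 + 992 + 171.49)
    = 26457 / 1173.6 ≈ 22.54 °C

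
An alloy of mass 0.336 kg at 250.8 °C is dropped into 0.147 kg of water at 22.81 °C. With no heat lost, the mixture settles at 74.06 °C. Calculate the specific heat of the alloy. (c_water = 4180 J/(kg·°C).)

c ≈ 530 J/(kg·°C)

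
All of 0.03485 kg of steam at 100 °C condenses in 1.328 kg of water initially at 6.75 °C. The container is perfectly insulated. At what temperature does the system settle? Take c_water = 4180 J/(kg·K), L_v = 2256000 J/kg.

T_f ≈ 22.9 °C

Setting the total heat transfer to zero:
latent heat released on condensation: 0.03485×2256000 = 78622; condensate cools 100→T: 0.03485×4180×(T − 100) = 145.67(T − 100); original water: 5551(T − 6.75)
5696.7 T = 78622 + 14567 + 37470 = 130658
T ≈ 22.94 °C (< 100 °C, so full condensation is consistent).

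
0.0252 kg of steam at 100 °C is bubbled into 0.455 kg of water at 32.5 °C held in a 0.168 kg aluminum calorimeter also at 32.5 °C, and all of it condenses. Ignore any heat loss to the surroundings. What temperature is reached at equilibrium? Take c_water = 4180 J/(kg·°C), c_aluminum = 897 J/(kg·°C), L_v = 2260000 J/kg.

T_f ≈ 62.2 °C

Let T be the final temperature. ΣQ_i = 0:
condense steam: −0.0252·2260000 = −56952
  condensed water 100 °C→T: 105.34(T − 100)
  water warms: 0.455·4180·(T − 32.5) = 1901.9(T − 32.5)
  aluminum cup: 0.168·897·(T − 32.5) = 150.7(T − 32.5)
2157.9 T = 56952 + 10534 + 66709 = 134195
T ≈ 62.19 °C (< 100 °C, so full condensation is consistent).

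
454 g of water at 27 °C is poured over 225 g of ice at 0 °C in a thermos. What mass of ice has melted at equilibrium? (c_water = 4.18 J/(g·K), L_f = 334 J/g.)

m_melted ≈ 153 g

Water can give up m c ΔT = 454·4.18·27 = 51238 J before reaching 0 °C.
Fully melting the ice requires m_ice L_f = 225·334 = 75150 J.
51238 J < 75150 J, so only part of the ice melts and the system sits at 0 °C.
m_melt = 51238 / L_f = 153.4 g.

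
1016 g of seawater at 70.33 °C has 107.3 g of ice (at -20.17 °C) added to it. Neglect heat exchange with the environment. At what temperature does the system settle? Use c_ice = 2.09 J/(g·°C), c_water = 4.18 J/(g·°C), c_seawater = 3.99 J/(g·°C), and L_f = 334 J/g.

Energy balance with sensible and latent terms:
warm ice to 0 °C: 107.3·2.09·(0 − (-20.17)) = 4523.3
  melt ice: 107.3·334 = 35838
  meltwater 0→T: 107.3·4.18·T = 448.51 T
  seawater: 4053.8(T − 70.33)
4502.4 T = 285107 − 40361 = 244745
T ≈ 54.36 °C. Since T > 0 °C, the all-ice-melts assumption holds.

T_f ≈ 54.4 °C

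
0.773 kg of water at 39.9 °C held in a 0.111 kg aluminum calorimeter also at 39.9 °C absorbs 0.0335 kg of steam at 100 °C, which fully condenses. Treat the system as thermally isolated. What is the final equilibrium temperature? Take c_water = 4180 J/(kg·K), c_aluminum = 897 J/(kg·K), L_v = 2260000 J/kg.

T_f ≈ 64.1 °C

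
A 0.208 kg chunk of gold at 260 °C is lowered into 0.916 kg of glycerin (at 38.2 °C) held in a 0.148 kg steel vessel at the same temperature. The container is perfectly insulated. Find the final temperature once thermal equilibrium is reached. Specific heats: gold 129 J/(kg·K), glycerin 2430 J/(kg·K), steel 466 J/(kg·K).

T_f ≈ 40.8 °C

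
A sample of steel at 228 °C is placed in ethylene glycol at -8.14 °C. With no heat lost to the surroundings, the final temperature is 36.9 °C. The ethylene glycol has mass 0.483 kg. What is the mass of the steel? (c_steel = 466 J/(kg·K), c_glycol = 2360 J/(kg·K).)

m ≈ 0.577 kg

|Q_steel| = |Q_glycol|:
m×466×(228 − 36.9) = 0.483×2360×(36.9 − (-8.14))
89053 m = 51340  ⇒  m ≈ 0.5765 kg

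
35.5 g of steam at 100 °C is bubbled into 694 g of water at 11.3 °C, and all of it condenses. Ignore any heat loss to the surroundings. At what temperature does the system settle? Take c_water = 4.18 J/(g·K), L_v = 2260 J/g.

T_f ≈ 41.9 °C

Heat gained plus heat lost sum to zero:
condense steam: −35.5·2260 = −80230; condensate cools 100→T: 35.5·4.18·(T − 100) = 148.39(T − 100); water warms: 694·4.18·(T − 11.3) = 2900.9(T − 11.3)
3049.3 T = 80230 + 14839 + 32780 = 127849
T ≈ 41.93 °C, under the boiling point, so the assumption holds.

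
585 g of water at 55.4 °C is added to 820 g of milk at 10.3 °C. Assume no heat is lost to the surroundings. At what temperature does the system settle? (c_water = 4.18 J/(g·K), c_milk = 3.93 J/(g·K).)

T_f ≈ 29.8 °C

Net heat exchanged in the isolated system is zero:
585·4.18·(T − 55.4) + 820·3.93·(T − 10.3) = 0
2445.3(T − 55.4) + 3222.6(T − 10.3) = 0
(2445.3 + 3222.6) T = 2445.3·55.4 + 3222.6·10.3
T ≈ 29.76 °C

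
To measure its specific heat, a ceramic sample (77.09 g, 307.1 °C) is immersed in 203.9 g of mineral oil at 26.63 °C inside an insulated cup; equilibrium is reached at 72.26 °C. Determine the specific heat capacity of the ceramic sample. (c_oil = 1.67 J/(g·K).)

c ≈ 0.858 J/(g·K)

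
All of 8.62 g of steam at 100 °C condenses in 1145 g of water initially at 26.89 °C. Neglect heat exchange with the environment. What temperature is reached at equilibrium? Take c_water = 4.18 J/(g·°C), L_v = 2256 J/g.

Sum of m c ΔT and latent-heat terms is zero:
latent heat released on condensation: 8.62×2256 = 19447; condensate cools 100→T: 8.62×4.18×(T − 100) = 36.03(T − 100); original water: 4786.1(T − 26.89)
4822.1 T = 19447 + 3603.2 + 128698 = 151748
T ≈ 31.47 °C (< 100 °C, so full condensation is consistent).

T_f ≈ 31.5 °C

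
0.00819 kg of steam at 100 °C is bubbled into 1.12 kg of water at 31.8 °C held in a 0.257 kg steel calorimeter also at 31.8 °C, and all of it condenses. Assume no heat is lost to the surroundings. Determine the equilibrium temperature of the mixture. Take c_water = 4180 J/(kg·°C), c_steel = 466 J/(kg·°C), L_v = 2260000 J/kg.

T_f ≈ 36.1 °C

Let T be the final temperature. ΣQ_i = 0:
condense steam: −0.00819·2260000 = −18509; condensed water 100 °C→T: 34.23(T − 100); water warms: 1.12·4180·(T − 31.8) = 4681.6(T − 31.8); steel cup: 0.257·466·(T − 31.8) = 119.76(T − 31.8)
4835.6 T = 18509 + 3423.4 + 152683 = 174616
T ≈ 36.11 °C, under the boiling point, so the assumption holds.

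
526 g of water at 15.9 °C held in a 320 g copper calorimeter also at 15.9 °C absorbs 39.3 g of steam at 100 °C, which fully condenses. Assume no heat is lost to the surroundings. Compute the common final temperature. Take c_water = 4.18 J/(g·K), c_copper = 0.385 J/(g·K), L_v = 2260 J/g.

T_f ≈ 57.2 °C

Heat gained plus heat lost sum to zero:
steam→water at 100 °C releases m L_v = 39.3×2260 = 88818; condensate cools 100→T: 39.3×4.18×(T − 100) = 164.27(T − 100); water warms: 526×4.18×(T − 15.9) = 2198.7(T − 15.9); cup: 123.2(T − 15.9)
2486.2 T = 88818 + 16427 + 36918 = 142163
T ≈ 57.18 °C, under the boiling point, so the assumption holds.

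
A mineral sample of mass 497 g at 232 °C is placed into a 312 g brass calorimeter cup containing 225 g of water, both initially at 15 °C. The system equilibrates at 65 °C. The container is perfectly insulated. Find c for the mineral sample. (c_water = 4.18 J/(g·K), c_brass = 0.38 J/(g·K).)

Conservation of energy gives ΣQ = 0:
497·c·(65 − 232) + 225·4.18·(65 − 15) + 312·0.38·(65 − 15) = 0
-82999 c = -52953
c = -52953/-82999 ≈ 0.638 J/(g·K)

c ≈ 0.638 J/(g·K)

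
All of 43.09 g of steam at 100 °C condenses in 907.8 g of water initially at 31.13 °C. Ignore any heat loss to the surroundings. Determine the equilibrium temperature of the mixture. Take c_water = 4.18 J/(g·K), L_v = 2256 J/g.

Heat gained plus heat lost sum to zero:
condense steam: −43.09·2256 = −97211
  condensate cools 100→T: 43.09·4.18·(T − 100) = 180.12(T − 100)
  original water: 3794.6(T − 31.13)
3974.7 T = 97211 + 18012 + 118126 = 233349
T ≈ 58.71 °C, under the boiling point, so the assumption holds.

T_f ≈ 58.7 °C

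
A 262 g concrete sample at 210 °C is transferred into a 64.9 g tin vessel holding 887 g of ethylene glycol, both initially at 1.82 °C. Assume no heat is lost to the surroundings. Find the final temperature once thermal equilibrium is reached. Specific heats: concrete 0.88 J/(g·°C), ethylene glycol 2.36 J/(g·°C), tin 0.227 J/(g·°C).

T_f is the heat-capacity-weighted average of the initial temperatures:
T_f = (230.56*210 + 2093.3*1.82 + 14.73*1.82) / (230.56 + 2093.3 + 14.73)
    = 52254 / 2338.6 ≈ 22.34 °C

T_f ≈ 22.3 °C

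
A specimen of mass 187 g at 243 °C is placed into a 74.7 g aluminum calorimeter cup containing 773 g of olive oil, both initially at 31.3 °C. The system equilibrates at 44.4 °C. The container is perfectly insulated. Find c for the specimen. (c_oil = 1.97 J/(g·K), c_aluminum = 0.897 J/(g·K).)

Setting the total heat transfer to zero:
187×c×(44.4 − 243) + 773×1.97×(44.4 − 31.3) + 74.7×0.897×(44.4 − 31.3) = 0
-37138 c = -20827
c = -20827/-37138 ≈ 0.5608 J/(g·K)

c ≈ 0.561 J/(g·K)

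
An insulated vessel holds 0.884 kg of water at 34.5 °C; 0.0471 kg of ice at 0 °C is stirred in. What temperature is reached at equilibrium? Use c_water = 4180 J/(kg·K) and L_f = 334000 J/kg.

T_f ≈ 28.7 °C

Setting the total heat transfer to zero:
melt ice: 0.0471·334000 = 15731; warm the meltwater: 196.88 T; water: 3695.1(T − 34.5)
3892 T = 127482 − 15731 = 111750
T ≈ 28.71 °C — above 0 °C, consistent with complete melting.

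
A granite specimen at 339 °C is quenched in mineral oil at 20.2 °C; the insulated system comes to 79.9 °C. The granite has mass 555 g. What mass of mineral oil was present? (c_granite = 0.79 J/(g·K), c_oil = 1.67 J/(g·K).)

m ≈ 1140 g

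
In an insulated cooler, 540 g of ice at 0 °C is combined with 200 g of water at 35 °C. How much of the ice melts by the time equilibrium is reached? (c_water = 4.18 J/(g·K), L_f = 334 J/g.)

m_melted ≈ 87.6 g

Cooling the water to 0 °C releases 200×4.18×35 = 29260 J.
Fully melting the ice requires m_ice L_f = 540×334 = 180360 J.
29260 J < 180360 J, so only part of the ice melts and the system sits at 0 °C.
m_melt = 29260 / L_f = 87.6 g.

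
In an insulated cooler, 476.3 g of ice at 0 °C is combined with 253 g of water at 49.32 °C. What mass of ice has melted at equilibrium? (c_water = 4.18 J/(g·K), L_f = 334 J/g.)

m_melted ≈ 156 g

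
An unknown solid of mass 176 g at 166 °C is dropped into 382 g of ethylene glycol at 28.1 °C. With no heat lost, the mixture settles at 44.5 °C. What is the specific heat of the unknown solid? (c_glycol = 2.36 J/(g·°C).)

m_s c (T_s − T_f) = m_glycol c_glycol (T_f − T_0):
176·c·(166 − 44.5) = 382·2.36·(44.5 − 28.1)
21384 c = 14785  ⇒  c ≈ 0.6914 J/(g·°C)

c ≈ 0.691 J/(g·°C)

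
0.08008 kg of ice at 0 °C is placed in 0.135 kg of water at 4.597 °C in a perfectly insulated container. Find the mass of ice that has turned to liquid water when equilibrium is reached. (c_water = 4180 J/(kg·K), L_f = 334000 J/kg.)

m_melted ≈ 0.00777 kg

Cooling the water to 0 °C releases 0.135×4180×4.597 = 2594.1 J.
Fully melting the ice requires m_ice L_f = 0.08008×334000 = 26747 J.
2594.1 J < 26747 J, so only part of the ice melts and the system sits at 0 °C.
m_melted×334000 = 2594.1  ⇒  m_melted ≈ 0.007767 kg.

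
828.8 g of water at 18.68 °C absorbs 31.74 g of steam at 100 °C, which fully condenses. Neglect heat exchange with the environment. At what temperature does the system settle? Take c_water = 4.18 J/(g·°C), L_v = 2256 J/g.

T_f ≈ 41.6 °C

Let T be the final temperature. ΣQ_i = 0:
condense steam: −31.74×2256 = −71605; condensate cools 100→T: 31.74×4.18×(T − 100) = 132.67(T − 100); water warms: 828.8×4.18×(T − 18.68) = 3464.4(T − 18.68)
3597.1 T = 71605 + 13267 + 64715 = 149587
T ≈ 41.59 °C — below 100 °C, confirming all the steam condensed.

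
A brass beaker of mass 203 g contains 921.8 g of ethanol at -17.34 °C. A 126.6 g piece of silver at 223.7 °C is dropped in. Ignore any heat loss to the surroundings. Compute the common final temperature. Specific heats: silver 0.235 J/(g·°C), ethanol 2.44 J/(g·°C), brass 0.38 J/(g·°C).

Net heat exchanged in the isolated system is zero:
126.6·0.235·(T − 223.7) + 921.8·2.44·(T − (-17.34)) + 203·0.38·(T − (-17.34)) = 0
2356.1 T = -33683
T ≈ -14.30 °C

T_f ≈ -14.3 °C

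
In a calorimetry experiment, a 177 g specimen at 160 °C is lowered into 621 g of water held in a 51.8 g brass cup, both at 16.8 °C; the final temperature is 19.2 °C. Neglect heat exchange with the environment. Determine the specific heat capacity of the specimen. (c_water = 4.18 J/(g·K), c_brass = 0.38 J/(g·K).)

c ≈ 0.252 J/(g·K)

Taking heat into each body as positive, Σ m c ΔT = 0:
177·c·(19.2 − 160) + 621·4.18·(19.2 − 16.8) + 51.8·0.38·(19.2 − 16.8) = 0
-24922 c = -6277.1
c = -6277.1/-24922 ≈ 0.2519 J/(g·K)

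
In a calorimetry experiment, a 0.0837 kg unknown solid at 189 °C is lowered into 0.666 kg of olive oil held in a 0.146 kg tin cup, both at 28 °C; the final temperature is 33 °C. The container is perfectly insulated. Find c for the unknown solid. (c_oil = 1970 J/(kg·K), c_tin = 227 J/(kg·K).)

c ≈ 515 J/(kg·K)

Net heat exchanged in the isolated system is zero:
0.0837×c×(33 − 189) + 0.666×1970×(33 − 28) + 0.146×227×(33 − 28) = 0
-13.06 c = -6725.8
c = -6725.8/-13.06 ≈ 515.1 J/(kg·K)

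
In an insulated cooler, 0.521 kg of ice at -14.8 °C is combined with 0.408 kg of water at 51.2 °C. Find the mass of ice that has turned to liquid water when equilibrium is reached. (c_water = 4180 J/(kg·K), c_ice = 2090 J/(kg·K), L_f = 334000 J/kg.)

Heat available from the water dropping to 0 °C: 0.408×4180×51.2 = 87319 J.
Warming the ice to 0 °C takes 0.521×2090×14.8 = 16116 J, leaving 71203 J for melting.
Melting all 0.521 kg of ice would need 0.521×334000 = 174014 J.
Since 71203 < 174014 J, not all the ice melts; equilibrium is at 0 °C.
m_melted×334000 = 71203  ⇒  m_melted ≈ 0.2132 kg.

m_melted ≈ 0.213 kg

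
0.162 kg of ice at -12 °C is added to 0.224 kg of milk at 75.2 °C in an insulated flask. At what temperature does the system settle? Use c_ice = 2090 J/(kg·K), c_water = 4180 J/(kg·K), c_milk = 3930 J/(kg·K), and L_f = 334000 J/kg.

Energy conservation, ΣQ = 0:
ice -12→0 °C: 0.162×2090×12 = 4063; fusion: m_ice L_f = 0.162×334000 = 54108; warm the meltwater: 677.16 T; milk: 880.32(T − 75.2)
1557.5 T = 66200 − 58171 = 8029.1
T ≈ 5.16 °C (positive, so assuming full melt was valid).

T_f ≈ 5.2 °C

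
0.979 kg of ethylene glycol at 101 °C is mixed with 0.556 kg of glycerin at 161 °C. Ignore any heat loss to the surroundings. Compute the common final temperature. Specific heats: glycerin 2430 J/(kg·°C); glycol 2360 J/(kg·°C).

|Q_glycerin| = |Q_glycol|:
0.556*2430*(161 − T) = 0.979*2360*(T − 101)
1351.1(161 − T) = 2310.4(T − 101)
3661.5 T = 450878  ⇒  T ≈ 123.14 °C

T_f ≈ 123.1 °C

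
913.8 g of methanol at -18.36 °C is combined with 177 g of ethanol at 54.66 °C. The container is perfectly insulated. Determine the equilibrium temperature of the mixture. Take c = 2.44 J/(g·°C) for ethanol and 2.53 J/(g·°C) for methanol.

T_f ≈ -6.9 °C

Energy conservation, ΣQ = 0:
177×2.44×(T − 54.66) + 913.8×2.53×(T − (-18.36)) = 0
2743.8 T = -18840
T ≈ -6.87 °C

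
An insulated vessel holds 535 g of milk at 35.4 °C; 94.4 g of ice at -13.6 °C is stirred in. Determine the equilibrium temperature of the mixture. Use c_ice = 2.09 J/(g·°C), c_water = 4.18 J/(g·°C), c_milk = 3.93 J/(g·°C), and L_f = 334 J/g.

Heat gained plus heat lost sum to zero:
ice -13.6→0 °C: 94.4×2.09×13.6 = 2683.2
  latent heat to melt: 94.4×334 = 31530
  meltwater 0→T: 94.4×4.18×T = 394.59 T
  milk cools: 535×3.93×(T − 35.4) = 2102.6(T − 35.4)
2497.1 T = 74430 − 34213 = 40217
T ≈ 16.11 °C — above 0 °C, consistent with complete melting.

T_f ≈ 16.1 °C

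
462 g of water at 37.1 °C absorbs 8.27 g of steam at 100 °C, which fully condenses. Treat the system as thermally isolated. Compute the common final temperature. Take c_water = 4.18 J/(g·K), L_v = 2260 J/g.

Let T be the final temperature. ΣQ_i = 0:
latent heat released on condensation: 8.27×2260 = 18690
  condensate cools 100→T: 8.27×4.18×(T − 100) = 34.57(T − 100)
  water warms: 462×4.18×(T − 37.1) = 1931.2(T − 37.1)
1965.7 T = 18690 + 3456.9 + 71646 = 93793
T ≈ 47.71 °C (< 100 °C, so full condensation is consistent).

T_f ≈ 47.7 °C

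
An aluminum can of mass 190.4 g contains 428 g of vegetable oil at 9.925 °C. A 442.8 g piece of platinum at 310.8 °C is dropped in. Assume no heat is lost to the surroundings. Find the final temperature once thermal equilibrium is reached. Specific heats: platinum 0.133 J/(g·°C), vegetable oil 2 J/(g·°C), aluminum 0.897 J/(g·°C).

T_f ≈ 26.2 °C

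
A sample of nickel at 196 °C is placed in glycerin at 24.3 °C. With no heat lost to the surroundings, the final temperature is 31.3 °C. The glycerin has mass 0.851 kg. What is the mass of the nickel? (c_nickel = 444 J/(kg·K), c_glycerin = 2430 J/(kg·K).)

m ≈ 0.198 kg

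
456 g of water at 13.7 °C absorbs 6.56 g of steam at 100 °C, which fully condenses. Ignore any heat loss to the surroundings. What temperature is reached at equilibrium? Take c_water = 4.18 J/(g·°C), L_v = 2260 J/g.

T_f ≈ 22.6 °C

Energy balance with sensible and latent terms:
steam→water at 100 °C releases m L_v = 6.56·2260 = 14826
  condensate cools 100→T: 6.56·4.18·(T − 100) = 27.42(T − 100)
  water warms: 456·4.18·(T − 13.7) = 1906.1(T − 13.7)
1933.5 T = 14826 + 2742.1 + 26113 = 43681
T ≈ 22.59 °C (< 100 °C, so full condensation is consistent).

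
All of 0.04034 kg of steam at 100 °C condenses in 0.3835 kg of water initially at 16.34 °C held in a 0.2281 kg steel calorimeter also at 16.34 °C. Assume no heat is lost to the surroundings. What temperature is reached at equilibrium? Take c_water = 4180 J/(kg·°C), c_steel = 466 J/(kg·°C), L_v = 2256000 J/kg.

Let T be the final temperature. ΣQ_i = 0:
latent heat released on condensation: 0.04034×2256000 = 91007; condensate cools 100→T: 0.04034×4180×(T − 100) = 168.62(T − 100); original water: 1603(T − 16.34); cup: 106.29(T − 16.34)
1877.9 T = 91007 + 16862 + 27930 = 135800
T ≈ 72.31 °C (< 100 °C, so full condensation is consistent).

T_f ≈ 72.3 °C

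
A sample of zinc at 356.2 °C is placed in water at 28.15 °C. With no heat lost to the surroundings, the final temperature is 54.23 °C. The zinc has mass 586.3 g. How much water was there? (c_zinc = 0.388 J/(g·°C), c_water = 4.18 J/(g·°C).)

m ≈ 630 g

Taking heat into each body as positive, Σ m c ΔT = 0:
586.3×0.388×(54.23 − 356.2) + m×4.18×(54.23 − 28.15) = 0
109.01 m = 68693
m = 68693/109.01 ≈ 630.1 g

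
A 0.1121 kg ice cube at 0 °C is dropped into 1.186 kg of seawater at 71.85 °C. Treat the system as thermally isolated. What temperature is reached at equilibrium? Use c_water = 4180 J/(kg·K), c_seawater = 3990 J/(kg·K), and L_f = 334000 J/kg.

T_f ≈ 58.2 °C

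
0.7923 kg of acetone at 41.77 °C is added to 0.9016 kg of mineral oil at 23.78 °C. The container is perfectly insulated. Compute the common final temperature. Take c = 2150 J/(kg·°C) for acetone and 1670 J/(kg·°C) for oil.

Net heat exchanged in the isolated system is zero:
0.7923×2150×(T − 41.77) + 0.9016×1670×(T − 23.78) = 0
(1703.4 + 1505.7) T = 1703.4×41.77 + 1505.7×23.78
T = 106958/3209.1 ≈ 33.33 °C

T_f ≈ 33.3 °C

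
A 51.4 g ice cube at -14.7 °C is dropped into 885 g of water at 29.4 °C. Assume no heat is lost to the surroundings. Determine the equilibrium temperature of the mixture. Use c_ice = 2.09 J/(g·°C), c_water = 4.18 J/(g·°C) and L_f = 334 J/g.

T_f ≈ 23.0 °C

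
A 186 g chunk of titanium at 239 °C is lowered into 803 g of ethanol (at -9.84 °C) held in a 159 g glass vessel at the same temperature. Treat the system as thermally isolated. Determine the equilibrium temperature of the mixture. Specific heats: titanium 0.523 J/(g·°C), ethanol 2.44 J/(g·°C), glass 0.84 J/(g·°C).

T_f ≈ 1.2 °C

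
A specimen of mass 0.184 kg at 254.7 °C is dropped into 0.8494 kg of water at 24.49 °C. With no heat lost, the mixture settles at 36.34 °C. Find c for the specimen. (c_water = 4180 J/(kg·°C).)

c ≈ 1050 J/(kg·°C)

Heat lost by the specimen = heat gained by the water:
0.184×c×(254.7 − 36.34) = 0.8494×4180×(36.34 − 24.49)
40.18 c = 42073  ⇒  c ≈ 1047 J/(kg·°C)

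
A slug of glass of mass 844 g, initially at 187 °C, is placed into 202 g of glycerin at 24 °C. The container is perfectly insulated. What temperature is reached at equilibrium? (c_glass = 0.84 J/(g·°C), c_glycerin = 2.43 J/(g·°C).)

Taking heat into each body as positive, Σ m c ΔT = 0:
844×0.84×(T − 187) + 202×2.43×(T − 24) = 0
708.96(T − 187) + 490.86(T − 24) = 0
1199.8 T = 144356
T ≈ 120.31 °C

T_f ≈ 120.3 °C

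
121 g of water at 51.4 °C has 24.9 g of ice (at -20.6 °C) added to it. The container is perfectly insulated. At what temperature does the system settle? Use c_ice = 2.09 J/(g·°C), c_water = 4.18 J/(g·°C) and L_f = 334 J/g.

T_f ≈ 27.2 °C

Conservation of energy gives ΣQ = 0:
ice -20.6→0 °C: 24.9·2.09·20.6 = 1072
  fusion: m_ice L_f = 24.9·334 = 8316.6
  warm the meltwater: 104.08 T
  water cools: 121·4.18·(T − 51.4) = 505.78(T − 51.4)
609.86 T = 25997 − 9388.6 = 16608
T ≈ 27.23 °C. Since T > 0 °C, the all-ice-melts assumption holds.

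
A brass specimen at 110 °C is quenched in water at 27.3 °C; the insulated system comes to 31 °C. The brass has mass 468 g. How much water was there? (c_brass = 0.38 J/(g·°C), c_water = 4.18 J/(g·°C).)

m ≈ 908 g

Heat gained plus heat lost sum to zero:
468×0.38×(31 − 110) + m×4.18×(31 − 27.3) = 0
15.47 m = 14049
m = 14049/15.47 ≈ 908.4 g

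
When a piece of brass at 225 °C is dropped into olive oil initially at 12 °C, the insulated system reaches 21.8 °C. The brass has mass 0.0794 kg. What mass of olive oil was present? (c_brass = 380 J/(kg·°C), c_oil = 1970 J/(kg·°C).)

m ≈ 0.318 kg

|Q_brass| = |Q_oil|:
0.0794·380·(225 − 21.8) = m·1970·(21.8 − 12)
19306 m = 6131  ⇒  m ≈ 0.3176 kg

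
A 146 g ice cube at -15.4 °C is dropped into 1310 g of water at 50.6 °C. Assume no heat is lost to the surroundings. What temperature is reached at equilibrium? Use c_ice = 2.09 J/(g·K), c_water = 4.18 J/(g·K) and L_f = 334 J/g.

T_f ≈ 36.7 °C

Net heat exchanged in the isolated system is zero:
ice -15.4→0 °C: 146×2.09×15.4 = 4699.2; melt ice: 146×334 = 48764; meltwater 0→T: 146×4.18×T = 610.28 T; water cools: 1310×4.18×(T − 50.6) = 5475.8(T − 50.6)
6086.1 T = 277075 − 53463 = 223612
T ≈ 36.74 °C (positive, so assuming full melt was valid).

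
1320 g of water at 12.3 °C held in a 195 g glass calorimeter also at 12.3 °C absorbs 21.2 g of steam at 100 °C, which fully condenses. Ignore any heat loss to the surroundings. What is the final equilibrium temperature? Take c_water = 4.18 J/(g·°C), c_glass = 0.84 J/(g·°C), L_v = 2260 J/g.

Setting the total heat transfer to zero:
latent heat released on condensation: 21.2·2260 = 47912; condensate cools 100→T: 21.2·4.18·(T − 100) = 88.62(T − 100); original water: 5517.6(T − 12.3); cup: 163.8(T − 12.3)
5770 T = 47912 + 8861.6 + 69881 = 126655
T ≈ 21.95 °C (< 100 °C, so full condensation is consistent).

T_f ≈ 22.0 °C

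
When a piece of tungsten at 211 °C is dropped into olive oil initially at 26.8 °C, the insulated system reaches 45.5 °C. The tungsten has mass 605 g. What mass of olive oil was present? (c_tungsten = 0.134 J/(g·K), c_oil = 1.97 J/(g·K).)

m ≈ 364 g

Heat lost by the tungsten = heat gained by the oil:
605·0.134·(211 − 45.5) = m·1.97·(45.5 − 26.8)
36.84 m = 13417  ⇒  m ≈ 364.2 g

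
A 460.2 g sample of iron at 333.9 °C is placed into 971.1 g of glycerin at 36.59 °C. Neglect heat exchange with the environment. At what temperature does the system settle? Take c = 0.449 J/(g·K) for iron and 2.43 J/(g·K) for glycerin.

With ΣQ=0 the equilibrium temperature is the m·c-weighted mean:
T_f = (206.63·333.9 + 2359.8·36.59) / (206.63 + 2359.8)
    = 155338 / 2566.4 ≈ 60.53 °C

T_f ≈ 60.5 °C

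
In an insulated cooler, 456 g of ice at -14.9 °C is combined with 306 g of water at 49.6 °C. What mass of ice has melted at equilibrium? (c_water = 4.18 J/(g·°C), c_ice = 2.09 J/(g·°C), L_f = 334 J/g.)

Cooling the water to 0 °C releases 306×4.18×49.6 = 63442 J.
Warming the ice to 0 °C takes 456×2.09×14.9 = 14200 J, leaving 49242 J for melting.
Melting all 456 g of ice would need 456×334 = 152304 J.
49242 J < 152304 J, so only part of the ice melts and the system sits at 0 °C.
m_melt = 49242 / L_f = 147.4 g.

m_melted ≈ 147 g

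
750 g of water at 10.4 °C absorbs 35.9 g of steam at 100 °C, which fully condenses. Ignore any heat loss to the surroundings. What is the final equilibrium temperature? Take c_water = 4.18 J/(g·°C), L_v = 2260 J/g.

T_f ≈ 39.2 °C

Sum of m c ΔT and latent-heat terms is zero:
condense steam: −35.9×2260 = −81134
  condensed water 100 °C→T: 150.06(T − 100)
  original water: 3135(T − 10.4)
3285.1 T = 81134 + 15006 + 32604 = 128744
T ≈ 39.19 °C (< 100 °C, so full condensation is consistent).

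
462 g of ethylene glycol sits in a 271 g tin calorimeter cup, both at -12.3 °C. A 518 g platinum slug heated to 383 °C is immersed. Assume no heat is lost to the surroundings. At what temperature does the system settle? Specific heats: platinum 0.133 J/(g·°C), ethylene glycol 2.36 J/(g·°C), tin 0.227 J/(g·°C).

T_f ≈ 10.0 °C

Net heat exchanged in the isolated system is zero:
518*0.133*(T − 383) + 462*2.36*(T − (-12.3)) + 271*0.227*(T − (-12.3)) = 0
(68.89 + 1090.3 + 61.52) T = 68.89*383 + 1090.3*(-12.3) + 61.52*(-12.3)
T ≈ 10.01 °C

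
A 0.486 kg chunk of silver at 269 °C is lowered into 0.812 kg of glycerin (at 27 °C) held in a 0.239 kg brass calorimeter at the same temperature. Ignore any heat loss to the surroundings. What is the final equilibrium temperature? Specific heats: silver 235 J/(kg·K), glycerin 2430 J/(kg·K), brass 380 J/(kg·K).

T_f ≈ 39.7 °C

T_f is the heat-capacity-weighted average of the initial temperatures:
T_f = (114.21*269 + 1973.2*27 + 90.82*27) / (114.21 + 1973.2 + 90.82)
    = 86450 / 2178.2 ≈ 39.69 °C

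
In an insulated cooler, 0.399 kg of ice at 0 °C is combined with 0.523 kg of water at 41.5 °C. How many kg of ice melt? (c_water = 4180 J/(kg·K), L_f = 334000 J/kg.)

m_melted ≈ 0.272 kg

Heat available from the water dropping to 0 °C: 0.523·4180·41.5 = 90725 J.
Melting all 0.399 kg of ice would need 0.399·334000 = 133266 J.
Since 90725 < 133266 J, not all the ice melts; equilibrium is at 0 °C.
m_melted·334000 = 90725  ⇒  m_melted ≈ 0.2716 kg.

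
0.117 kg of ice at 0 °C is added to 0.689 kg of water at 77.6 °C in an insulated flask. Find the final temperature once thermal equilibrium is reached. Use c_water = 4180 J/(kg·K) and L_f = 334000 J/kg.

T_f ≈ 54.7 °C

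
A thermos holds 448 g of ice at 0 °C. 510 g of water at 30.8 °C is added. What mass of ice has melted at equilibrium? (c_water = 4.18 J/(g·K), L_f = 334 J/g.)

m_melted ≈ 197 g

Heat available from the water dropping to 0 °C: 510·4.18·30.8 = 65659 J.
Fully melting the ice requires m_ice L_f = 448·334 = 149632 J.
65659 J < 149632 J, so only part of the ice melts and the system sits at 0 °C.
m_melted·334 = 65659  ⇒  m_melted ≈ 196.6 g.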